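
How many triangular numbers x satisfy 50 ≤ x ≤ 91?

The n-th triangular number is n(n+1)/2.
Smallest index with value ≥ 50: n = 10 (giving 55).
Largest index with value ≤ 91: n = 13 (giving 91).
Indices 10 through 13: 4 terms.

4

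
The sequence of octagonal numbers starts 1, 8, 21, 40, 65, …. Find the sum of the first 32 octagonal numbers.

33264

Σ i(3i−2) = 3Σi² − 2Σi over i = 1..32.
Σi = 528 and Σi² = 11440.
3·11440 − 2·528 = 33264.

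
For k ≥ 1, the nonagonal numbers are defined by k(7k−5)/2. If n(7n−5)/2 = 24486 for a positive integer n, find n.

Set n(7n−5)/2 = 24486, giving 7n² − 5n − 48972 = 0.
So n = (5 + 1171) / 14 = 1176/14 = 84.

84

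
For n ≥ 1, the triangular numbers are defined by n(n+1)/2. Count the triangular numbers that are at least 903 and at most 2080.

The n-th triangular number is n(n+1)/2.
Smallest index with value ≥ 903: n = 42 (giving 903).
Largest index with value ≤ 2080: n = 64 (giving 2080).
Indices 42 through 64: 23 terms.

23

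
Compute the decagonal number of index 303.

The 303rd decagonal number is n(4n−3) with n = 303.
303·(4·303 − 3) = 303·1209 = 366327.

366327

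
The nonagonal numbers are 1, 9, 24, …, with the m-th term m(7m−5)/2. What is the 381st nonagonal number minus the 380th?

2661

Consecutive nonagonal numbers differ by 7n − 6: here 7·381 − 6 = 2661.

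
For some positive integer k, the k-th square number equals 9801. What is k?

We need n² = 9801, so n = √9801 = 99.
Check: 99² = 9801. ✓

99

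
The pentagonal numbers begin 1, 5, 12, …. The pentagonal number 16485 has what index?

Set n(3n−1)/2 = 16485, giving 3n² − n − 32970 = 0.
The discriminant is 1 + 24·16485 = 395641, and √395641 = 629.
So n = (1 + 629) / 6 = 630/6 = 105.

105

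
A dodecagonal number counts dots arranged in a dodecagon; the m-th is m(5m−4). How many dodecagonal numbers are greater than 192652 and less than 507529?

122

The n-th dodecagonal number is n(5n−4).
Smallest index with value > 192652: n = 197 (giving 193257).
Largest index with value < 507529: n = 318 (giving 504348).
Indices 197 through 318: 122 terms.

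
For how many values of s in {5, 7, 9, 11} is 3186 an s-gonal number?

s = 5: P(5, 46) = 3151 and P(5, 47) = 3290; 3186 is not s-gonal.
s = 7: P(7, 36) = 3186. ✓
s = 9: P(9, 30) = 3075 and P(9, 31) = 3286; 3186 is not s-gonal.
s = 11: P(11, 27) = 3186. ✓
Hits: s ∈ {7, 11} → 2.

2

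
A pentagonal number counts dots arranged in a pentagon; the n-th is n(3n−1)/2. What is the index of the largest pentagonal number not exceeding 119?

9

Solve n(3n−1)/2 ≤ 119 for integer n.
n = 9 gives 117 ≤ 119, while n = 10 gives 145 > 119; so the answer is index 9.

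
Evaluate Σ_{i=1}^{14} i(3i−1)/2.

Σ i(3i−1)/2 = (3Σi² − Σi) / 2 over i = 1..14.
Σi = 105 and Σi² = 1015.
(3·1015 − 1·105) / 2 = 2940/2 = 1470.

1470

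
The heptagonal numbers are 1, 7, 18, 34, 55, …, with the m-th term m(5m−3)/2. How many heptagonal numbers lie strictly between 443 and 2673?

19

The n-th heptagonal number is n(5n−3)/2.
Smallest index with value > 443: n = 14 (giving 469).
Largest index with value < 2673: n = 32 (giving 2512).
Indices 14 through 32: 19 terms.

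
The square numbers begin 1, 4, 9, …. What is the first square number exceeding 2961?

Solve n² > 2961 for integer n.
The largest n with value ≤ 2961 is 54 (since 2916 ≤ 2961 < 3025), so the first above is n = 55, value 3025.

3025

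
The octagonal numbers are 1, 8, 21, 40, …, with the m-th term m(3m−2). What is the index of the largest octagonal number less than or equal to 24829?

91

Solve n(3n−2) ≤ 24829 for integer n.
n = 91 gives 24661 ≤ 24829, while n = 92 gives 25208 > 24829; so the answer is index 91.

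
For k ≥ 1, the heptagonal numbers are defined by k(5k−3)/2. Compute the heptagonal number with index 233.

The 233rd heptagonal number is n(5n−3)/2 with n = 233.
233·(5·233 − 3)/2 = 233·1162/2 = 233·581 = 135373.

135373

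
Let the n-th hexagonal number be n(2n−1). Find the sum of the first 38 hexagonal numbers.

Σ i(2i−1) = 2Σi² − Σi over i = 1..38.
Σi = 741 and Σi² = 19019.
2·19019 − 1·741 = 37297.

37297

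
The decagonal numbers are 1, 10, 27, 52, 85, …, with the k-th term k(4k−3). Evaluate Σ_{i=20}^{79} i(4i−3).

651130

Σ i(4i−3) = 4Σi² − 3Σi over i = 20..79.
Σi = 3160 − 190 = 2970 and Σi² = 167480 − 2470 = 165010.
4·165010 − 3·2970 = 651130.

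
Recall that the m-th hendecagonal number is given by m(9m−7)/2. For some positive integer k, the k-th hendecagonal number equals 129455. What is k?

Set n(9n−7)/2 = 129455, giving 9n² − 7n − 258910 = 0.
The discriminant is 49 + 72·129455 = 9320809, and √9320809 = 3053.
So n = (7 + 3053) / 18 = 3060/18 = 170.
Check: 170·(9·170 − 7)/2 = 129455. ✓

170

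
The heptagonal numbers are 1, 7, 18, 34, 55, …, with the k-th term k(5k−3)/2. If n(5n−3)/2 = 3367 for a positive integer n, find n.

37

Set n(5n−3)/2 = 3367, giving 5n² − 3n − 6734 = 0.
So n = (3 + 367) / 10 = 370/10 = 37.
Check: 37·(5·37 − 3)/2 = 3367. ✓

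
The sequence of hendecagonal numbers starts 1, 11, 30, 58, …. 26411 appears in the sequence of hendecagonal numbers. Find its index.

Set n(9n−7)/2 = 26411, giving 9n² − 7n − 52822 = 0.
The discriminant is 49 + 72·26411 = 1901641, and √1901641 = 1379.
So n = (7 + 1379) / 18 = 1386/18 = 77.

77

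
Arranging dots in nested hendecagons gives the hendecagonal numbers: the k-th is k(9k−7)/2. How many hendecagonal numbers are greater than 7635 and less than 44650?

58

The n-th hendecagonal number is n(9n−7)/2.
Smallest index with value > 7635: n = 42 (giving 7791).
Largest index with value < 44650: n = 99 (giving 43758).
Indices 42 through 99: 58 terms.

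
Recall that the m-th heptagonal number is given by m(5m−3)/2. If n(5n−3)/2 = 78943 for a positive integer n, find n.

Set n(5n−3)/2 = 78943, giving 5n² − 3n − 157886 = 0.
The discriminant is 9 + 40·78943 = 3157729, and √3157729 = 1777.
So n = (3 + 1777) / 10 = 1780/10 = 178.
Check: 178·(5·178 − 3)/2 = 78943. ✓

178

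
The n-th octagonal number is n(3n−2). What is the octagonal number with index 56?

9296

The 56th octagonal number is n(3n−2) with n = 56.
56·(3·56 − 2) = 56·166 = 9296.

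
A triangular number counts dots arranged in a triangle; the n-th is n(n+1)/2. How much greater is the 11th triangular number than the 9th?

21

11·12/2 = 66 and 9·10/2 = 45.
Difference: 66 − 45 = 21.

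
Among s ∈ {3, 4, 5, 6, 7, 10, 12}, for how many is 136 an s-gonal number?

s = 3: P(3, 16) = 136. ✓
s = 4: P(4, 11) = 121 and P(4, 12) = 144; 136 is not s-gonal.
s = 5: P(5, 9) = 117 and P(5, 10) = 145; 136 is not s-gonal.
s = 6: P(6, 8) = 120 and P(6, 9) = 153; 136 is not s-gonal.
s = 7: P(7, 7) = 112 and P(7, 8) = 148; 136 is not s-gonal.
s = 10: P(10, 6) = 126 and P(10, 7) = 175; 136 is not s-gonal.
s = 12: P(12, 5) = 105 and P(12, 6) = 156; 136 is not s-gonal.
Hits: s ∈ {3} → 1.

1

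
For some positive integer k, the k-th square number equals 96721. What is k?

311

We need n² = 96721, so n = √96721 = 311.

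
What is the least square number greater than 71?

Solve n² > 71 for integer n.
The largest n with value ≤ 71 is 8 (since 64 ≤ 71 < 81), so the first above is n = 9, value 81.

81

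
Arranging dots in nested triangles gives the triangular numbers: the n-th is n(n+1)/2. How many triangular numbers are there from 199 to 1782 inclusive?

40

The n-th triangular number is n(n+1)/2.
Smallest index with value ≥ 199: n = 20 (giving 210).
Largest index with value ≤ 1782: n = 59 (giving 1770).
Indices 20 through 59: 40 terms.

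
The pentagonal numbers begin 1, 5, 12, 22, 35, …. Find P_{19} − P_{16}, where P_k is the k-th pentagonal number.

156

19·(3·19 − 1)/2 = 532 and 16·(3·16 − 1)/2 = 376.
Difference: 532 − 376 = 156.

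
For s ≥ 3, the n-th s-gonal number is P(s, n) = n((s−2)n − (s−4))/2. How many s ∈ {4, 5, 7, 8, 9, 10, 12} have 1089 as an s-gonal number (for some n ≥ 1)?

2

s = 4: P(4, 33) = 1089. ✓
s = 5: P(5, 27) = 1080 and P(5, 28) = 1162; 1089 is not s-gonal.
s = 7: P(7, 21) = 1071 and P(7, 22) = 1177; 1089 is not s-gonal.
s = 8: P(8, 19) = 1045 and P(8, 20) = 1160; 1089 is not s-gonal.
s = 9: P(9, 18) = 1089. ✓
s = 10: P(10, 16) = 976 and P(10, 17) = 1105; 1089 is not s-gonal.
s = 12: P(12, 15) = 1065 and P(12, 16) = 1216; 1089 is not s-gonal.
Hits: s ∈ {4, 9} → 2.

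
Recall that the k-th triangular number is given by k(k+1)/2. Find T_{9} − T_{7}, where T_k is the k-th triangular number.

9·10/2 = 45 and 7·8/2 = 28.
Difference: 45 − 28 = 17.

17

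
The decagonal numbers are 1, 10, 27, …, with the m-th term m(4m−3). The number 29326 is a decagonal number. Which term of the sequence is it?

86

Set n(4n−3) = 29326, giving 4n² − 3n − 29326 = 0.
The discriminant is 9 + 16·29326 = 469225, and √469225 = 685.
So n = (3 + 685) / 8 = 688/8 = 86.
Check: 86·(4·86 − 3) = 29326. ✓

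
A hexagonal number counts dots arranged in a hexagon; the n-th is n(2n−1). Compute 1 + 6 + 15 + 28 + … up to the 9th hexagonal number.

525

Σ i(2i−1) = 2Σi² − Σi over i = 1..9.
Σi = 45 and Σi² = 285.
2·285 − 1·45 = 525.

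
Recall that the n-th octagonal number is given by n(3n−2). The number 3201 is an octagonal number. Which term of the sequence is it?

Set n(3n−2) = 3201, giving 3n² − 2n − 3201 = 0.
The discriminant is 4 + 12·3201 = 38416, and √38416 = 196.
So n = (2 + 196) / 6 = 198/6 = 33.

33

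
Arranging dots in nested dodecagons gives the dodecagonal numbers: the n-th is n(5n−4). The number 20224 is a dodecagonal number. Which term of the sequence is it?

64

Set n(5n−4) = 20224, giving 5n² − 4n − 20224 = 0.
So n = (4 + 636) / 10 = 640/10 = 64.
Check: 64·(5·64 − 4) = 20224. ✓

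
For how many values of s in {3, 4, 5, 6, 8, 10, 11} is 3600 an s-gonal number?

s = 3: P(3, 84) = 3570 and P(3, 85) = 3655; 3600 is not s-gonal.
s = 4: P(4, 60) = 3600. ✓
s = 5: P(5, 49) = 3577 and P(5, 50) = 3725; 3600 is not s-gonal.
s = 6: P(6, 42) = 3486 and P(6, 43) = 3655; 3600 is not s-gonal.
s = 8: P(8, 34) = 3400 and P(8, 35) = 3605; 3600 is not s-gonal.
s = 10: P(10, 30) = 3510 and P(10, 31) = 3751; 3600 is not s-gonal.
s = 11: P(11, 28) = 3430 and P(11, 29) = 3683; 3600 is not s-gonal.
Hits: s ∈ {4} → 1.

1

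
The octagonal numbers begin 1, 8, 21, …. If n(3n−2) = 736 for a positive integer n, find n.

16

Set n(3n−2) = 736, giving 3n² − 2n − 736 = 0.
So n = (2 + 94) / 6 = 96/6 = 16.
Check: 16·(3·16 − 2) = 736. ✓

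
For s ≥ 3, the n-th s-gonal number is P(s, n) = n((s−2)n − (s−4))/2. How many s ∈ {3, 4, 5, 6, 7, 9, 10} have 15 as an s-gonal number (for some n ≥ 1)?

s = 3: P(3, 5) = 15. ✓
s = 4: P(4, 3) = 9 and P(4, 4) = 16; 15 is not s-gonal.
s = 5: P(5, 3) = 12 and P(5, 4) = 22; 15 is not s-gonal.
s = 6: P(6, 3) = 15. ✓
s = 7: P(7, 2) = 7 and P(7, 3) = 18; 15 is not s-gonal.
s = 9: P(9, 2) = 9 and P(9, 3) = 24; 15 is not s-gonal.
s = 10: P(10, 2) = 10 and P(10, 3) = 27; 15 is not s-gonal.
Hits: s ∈ {3, 6} → 2.

2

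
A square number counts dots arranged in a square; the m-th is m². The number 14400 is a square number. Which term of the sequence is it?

120

We need n² = 14400, so n = √14400 = 120.
Check: 120² = 14400. ✓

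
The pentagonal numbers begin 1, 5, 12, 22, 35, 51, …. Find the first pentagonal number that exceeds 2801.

Solve n(3n−1)/2 > 2801 for integer n.
The largest n with value ≤ 2801 is 43 (since 2752 ≤ 2801 < 2882), so the first above is n = 44, value 2882.

2882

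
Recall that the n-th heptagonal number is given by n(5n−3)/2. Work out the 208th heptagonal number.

The 208th heptagonal number is n(5n−3)/2 with n = 208.
208·(5·208 − 3)/2 = 208·1037/2 = 107848.

107848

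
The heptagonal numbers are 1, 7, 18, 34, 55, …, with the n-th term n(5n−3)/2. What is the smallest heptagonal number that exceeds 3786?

3940

Solve n(5n−3)/2 > 3786 for integer n.
The largest n with value ≤ 3786 is 39 (since 3744 ≤ 3786 < 3940), so the first above is n = 40, value 3940.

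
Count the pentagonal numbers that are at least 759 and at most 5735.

The n-th pentagonal number is n(3n−1)/2.
Smallest index with value ≥ 759: n = 23 (giving 782).
Largest index with value ≤ 5735: n = 62 (giving 5735).
Indices 23 through 62: 40 terms.

40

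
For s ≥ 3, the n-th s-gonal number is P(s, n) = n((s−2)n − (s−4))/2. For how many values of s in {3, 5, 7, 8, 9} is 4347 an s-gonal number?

s = 3: P(3, 92) = 4278 and P(3, 93) = 4371; 4347 is not s-gonal.
s = 5: P(5, 54) = 4347. ✓
s = 7: P(7, 42) = 4347. ✓
s = 8: P(8, 38) = 4256 and P(8, 39) = 4485; 4347 is not s-gonal.
s = 9: P(9, 35) = 4200 and P(9, 36) = 4446; 4347 is not s-gonal.
Hits: s ∈ {5, 7} → 2.

2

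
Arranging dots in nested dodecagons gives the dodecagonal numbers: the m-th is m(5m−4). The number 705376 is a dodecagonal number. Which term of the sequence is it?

376

Set n(5n−4) = 705376, giving 5n² − 4n − 705376 = 0.
So n = (4 + 3756) / 10 = 3760/10 = 376.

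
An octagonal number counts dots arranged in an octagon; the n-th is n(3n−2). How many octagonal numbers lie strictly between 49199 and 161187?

104

The n-th octagonal number is n(3n−2).
Smallest index with value > 49199: n = 129 (giving 49665).
Largest index with value < 161187: n = 232 (giving 161008).
Indices 129 through 232: 104 terms.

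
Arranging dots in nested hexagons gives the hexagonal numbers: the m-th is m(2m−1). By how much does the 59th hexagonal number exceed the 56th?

687

59·(2·59 − 1) = 6903 and 56·(2·56 − 1) = 6216.
Difference: 6903 − 6216 = 687.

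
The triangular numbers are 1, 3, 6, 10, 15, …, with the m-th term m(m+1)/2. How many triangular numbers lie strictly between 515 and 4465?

62

The n-th triangular number is n(n+1)/2.
Smallest index with value > 515: n = 32 (giving 528).
Largest index with value < 4465: n = 93 (giving 4371).
Indices 32 through 93: 62 terms.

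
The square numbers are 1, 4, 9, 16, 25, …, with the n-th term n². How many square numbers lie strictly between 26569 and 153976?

229

The n-th square number is n².
Smallest index with value > 26569: n = 164 (giving 26896).
Largest index with value < 153976: n = 392 (giving 153664).
Indices 164 through 392: 229 terms.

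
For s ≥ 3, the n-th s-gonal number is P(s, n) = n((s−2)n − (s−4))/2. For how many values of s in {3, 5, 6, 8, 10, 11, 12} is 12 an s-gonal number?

2

s = 3: P(3, 4) = 10 and P(3, 5) = 15; 12 is not s-gonal.
s = 5: P(5, 3) = 12. ✓
s = 6: P(6, 2) = 6 and P(6, 3) = 15; 12 is not s-gonal.
s = 8: P(8, 2) = 8 and P(8, 3) = 21; 12 is not s-gonal.
s = 10: P(10, 2) = 10 and P(10, 3) = 27; 12 is not s-gonal.
s = 11: P(11, 2) = 11 and P(11, 3) = 30; 12 is not s-gonal.
s = 12: P(12, 2) = 12. ✓
Hits: s ∈ {5, 12} → 2.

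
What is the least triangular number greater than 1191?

1225

Solve n(n+1)/2 > 1191 for integer n.
The largest n with value ≤ 1191 is 48 (since 1176 ≤ 1191 < 1225), so the first above is n = 49, value 1225.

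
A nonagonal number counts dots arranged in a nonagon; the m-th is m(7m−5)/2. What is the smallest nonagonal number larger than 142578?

143724

Solve n(7n−5)/2 > 142578 for integer n.
The largest n with value ≤ 142578 is 202 (since 142309 ≤ 142578 < 143724), so the first above is n = 203, value 143724.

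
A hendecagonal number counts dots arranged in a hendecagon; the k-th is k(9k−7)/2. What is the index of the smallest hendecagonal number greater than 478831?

Solve n(9n−7)/2 > 478831 for integer n.
The largest n with value ≤ 478831 is 326 (since 477101 ≤ 478831 < 480036), so the first above is n = 327, value 480036.

327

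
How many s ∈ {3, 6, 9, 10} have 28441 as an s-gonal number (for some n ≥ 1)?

s = 3: P(3, 238) = 28441. ✓
s = 6: P(6, 119) = 28203 and P(6, 120) = 28680; 28441 is not s-gonal.
s = 9: P(9, 90) = 28125 and P(9, 91) = 28756; 28441 is not s-gonal.
s = 10: P(10, 84) = 27972 and P(10, 85) = 28645; 28441 is not s-gonal.
Hits: s ∈ {3} → 1.

1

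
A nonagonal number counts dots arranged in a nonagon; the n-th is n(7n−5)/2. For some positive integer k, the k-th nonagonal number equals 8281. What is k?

Set n(7n−5)/2 = 8281, giving 7n² − 5n − 16562 = 0.
So n = (5 + 681) / 14 = 686/14 = 49.

49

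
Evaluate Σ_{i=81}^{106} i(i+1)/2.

Σ i(i+1)/2 = (Σi² + Σi) / 2 over i = 81..106.
Σi = 5671 − 3240 = 2431 and Σi² = 402641 − 173880 = 228761.
(1·228761 + 1·2431) / 2 = 231192/2 = 115596.

115596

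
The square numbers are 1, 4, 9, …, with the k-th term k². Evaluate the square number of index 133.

133² = 17689.

17689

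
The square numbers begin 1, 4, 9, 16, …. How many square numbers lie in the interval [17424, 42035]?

The n-th square number is n².
Smallest index with value ≥ 17424: n = 132 (giving 17424).
Largest index with value ≤ 42035: n = 205 (giving 42025).
Indices 132 through 205: 74 terms.

74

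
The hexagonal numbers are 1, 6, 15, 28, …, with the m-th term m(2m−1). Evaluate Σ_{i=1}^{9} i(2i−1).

525

Σ i(2i−1) = 2Σi² − Σi over i = 1..9.
Σi = 45 and Σi² = 285.
2·285 − 1·45 = 525.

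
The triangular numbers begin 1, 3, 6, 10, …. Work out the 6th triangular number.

21

The 6th triangular number is n(n+1)/2 with n = 6.
6·7/2 = 42/2 = 21.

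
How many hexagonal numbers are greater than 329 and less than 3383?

The n-th hexagonal number is n(2n−1).
Smallest index with value > 329: n = 14 (giving 378).
Largest index with value < 3383: n = 41 (giving 3321).
Indices 14 through 41: 28 terms.

28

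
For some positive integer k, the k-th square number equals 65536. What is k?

We need n² = 65536, so n = √65536 = 256.
Check: 256² = 65536. ✓

256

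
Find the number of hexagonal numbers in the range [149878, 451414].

202

The n-th hexagonal number is n(2n−1).
Smallest index with value ≥ 149878: n = 274 (giving 149878).
Largest index with value ≤ 451414: n = 475 (giving 450775).
Indices 274 through 475: 202 terms.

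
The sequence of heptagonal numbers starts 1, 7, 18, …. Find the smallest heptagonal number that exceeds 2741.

Solve n(5n−3)/2 > 2741 for integer n.
The largest n with value ≤ 2741 is 33 (since 2673 ≤ 2741 < 2839), so the first above is n = 34, value 2839.

2839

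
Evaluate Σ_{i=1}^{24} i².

4900

Σ_{i=1}^{24} i² = 24·25·49/6 = 4900.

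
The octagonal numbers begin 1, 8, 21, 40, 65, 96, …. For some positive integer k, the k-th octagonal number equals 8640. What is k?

Set n(3n−2) = 8640, giving 3n² − 2n − 8640 = 0.
The discriminant is 4 + 12·8640 = 103684, and √103684 = 322.
So n = (2 + 322) / 6 = 324/6 = 54.
Check: 54·(3·54 − 2) = 8640. ✓

54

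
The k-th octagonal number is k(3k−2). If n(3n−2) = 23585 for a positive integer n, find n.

Set n(3n−2) = 23585, giving 3n² − 2n − 23585 = 0.
The discriminant is 4 + 12·23585 = 283024, and √283024 = 532.
So n = (2 + 532) / 6 = 534/6 = 89.

89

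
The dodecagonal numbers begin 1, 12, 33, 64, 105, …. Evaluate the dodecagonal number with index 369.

679329

The 369th dodecagonal number is n(5n−4) with n = 369.
369·(5·369 − 4) = 369·1841 = 679329.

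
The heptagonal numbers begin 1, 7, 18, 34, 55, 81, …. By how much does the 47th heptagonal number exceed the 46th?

231

Consecutive heptagonal numbers differ by 5n − 4: here 5·47 − 4 = 231.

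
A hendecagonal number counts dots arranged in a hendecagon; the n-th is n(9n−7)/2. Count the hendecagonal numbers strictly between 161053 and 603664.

177

The n-th hendecagonal number is n(9n−7)/2.
Smallest index with value > 161053: n = 190 (giving 161785).
Largest index with value < 603664: n = 366 (giving 601521).
Indices 190 through 366: 177 terms.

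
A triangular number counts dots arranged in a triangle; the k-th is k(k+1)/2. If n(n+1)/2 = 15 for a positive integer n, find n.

5

Set n(n+1)/2 = 15, giving n² + n − 30 = 0.
The discriminant is 1 + 8·15 = 121, and √121 = 11.
So n = (-1 + 11) / 2 = 10/2 = 5.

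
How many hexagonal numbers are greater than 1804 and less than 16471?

60

The n-th hexagonal number is n(2n−1).
Smallest index with value > 1804: n = 31 (giving 1891).
Largest index with value < 16471: n = 90 (giving 16110).
Indices 31 through 90: 60 terms.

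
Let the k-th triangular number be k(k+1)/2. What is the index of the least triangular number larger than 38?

Solve n(n+1)/2 > 38 for integer n.
The largest n with value ≤ 38 is 8 (since 36 ≤ 38 < 45), so the first above is n = 9, value 45.

9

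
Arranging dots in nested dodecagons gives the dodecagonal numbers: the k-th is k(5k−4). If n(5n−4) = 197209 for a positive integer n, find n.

Set n(5n−4) = 197209, giving 5n² − 4n − 197209 = 0.
So n = (4 + 1986) / 10 = 1990/10 = 199.

199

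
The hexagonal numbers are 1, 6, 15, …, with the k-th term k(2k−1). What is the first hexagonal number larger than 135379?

Solve n(2n−1) > 135379 for integer n.
The largest n with value ≤ 135379 is 260 (since 134940 ≤ 135379 < 135981), so the first above is n = 261, value 135981.

135981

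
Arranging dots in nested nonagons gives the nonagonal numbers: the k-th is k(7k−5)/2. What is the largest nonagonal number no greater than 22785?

22761

Solve n(7n−5)/2 ≤ 22785 for integer n.
n = 81 gives 22761 ≤ 22785, while n = 82 gives 23329 > 22785; so the answer is 22761.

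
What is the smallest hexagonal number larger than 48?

Solve n(2n−1) > 48 for integer n.
The largest n with value ≤ 48 is 5 (since 45 ≤ 48 < 66), so the first above is n = 6, value 66.

66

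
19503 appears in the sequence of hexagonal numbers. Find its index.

Set n(2n−1) = 19503, giving 2n² − n − 19503 = 0.
The discriminant is 1 + 8·19503 = 156025, and √156025 = 395.
So n = (1 + 395) / 4 = 396/4 = 99.

99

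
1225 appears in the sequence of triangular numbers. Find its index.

Set n(n+1)/2 = 1225, giving n² + n − 2450 = 0.
The discriminant is 1 + 8·1225 = 9801, and √9801 = 99.
So n = (-1 + 99) / 2 = 98/2 = 49.
Check: 49·50/2 = 1225. ✓

49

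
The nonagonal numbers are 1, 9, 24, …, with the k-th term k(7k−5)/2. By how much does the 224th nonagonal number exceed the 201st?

224·(7·224 − 5)/2 = 175056 and 201·(7·201 − 5)/2 = 140901.
Difference: 175056 − 140901 = 34155.

34155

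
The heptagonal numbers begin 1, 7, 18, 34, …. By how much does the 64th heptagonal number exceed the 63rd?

316

Consecutive heptagonal numbers differ by 5n − 4: here 5·64 − 4 = 316.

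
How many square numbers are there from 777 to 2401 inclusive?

22

The n-th square number is n².
Smallest index with value ≥ 777: n = 28 (giving 784).
Largest index with value ≤ 2401: n = 49 (giving 2401).
Indices 28 through 49: 22 terms.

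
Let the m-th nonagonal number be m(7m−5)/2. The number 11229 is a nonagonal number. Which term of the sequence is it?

Set n(7n−5)/2 = 11229, giving 7n² − 5n − 22458 = 0.
So n = (5 + 793) / 14 = 798/14 = 57.

57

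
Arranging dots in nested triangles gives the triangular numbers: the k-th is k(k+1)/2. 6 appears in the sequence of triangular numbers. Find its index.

Set n(n+1)/2 = 6, giving n² + n − 12 = 0.
The discriminant is 1 + 8·6 = 49, and √49 = 7.
So n = (-1 + 7) / 2 = 6/2 = 3.
Check: 3·4/2 = 6. ✓

3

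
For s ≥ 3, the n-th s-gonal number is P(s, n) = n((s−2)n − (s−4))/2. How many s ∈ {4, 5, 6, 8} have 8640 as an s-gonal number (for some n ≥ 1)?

1

s = 4: P(4, 92) = 8464 and P(4, 93) = 8649; 8640 is not s-gonal.
s = 5: P(5, 76) = 8626 and P(5, 77) = 8855; 8640 is not s-gonal.
s = 6: P(6, 65) = 8385 and P(6, 66) = 8646; 8640 is not s-gonal.
s = 8: P(8, 54) = 8640. ✓
Hits: s ∈ {8} → 1.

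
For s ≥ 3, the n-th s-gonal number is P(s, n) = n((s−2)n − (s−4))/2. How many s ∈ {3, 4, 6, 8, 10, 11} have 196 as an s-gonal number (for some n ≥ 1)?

s = 3: P(3, 19) = 190 and P(3, 20) = 210; 196 is not s-gonal.
s = 4: P(4, 14) = 196. ✓
s = 6: P(6, 10) = 190 and P(6, 11) = 231; 196 is not s-gonal.
s = 8: P(8, 8) = 176 and P(8, 9) = 225; 196 is not s-gonal.
s = 10: P(10, 7) = 175 and P(10, 8) = 232; 196 is not s-gonal.
s = 11: P(11, 7) = 196. ✓
Hits: s ∈ {4, 11} → 2.

2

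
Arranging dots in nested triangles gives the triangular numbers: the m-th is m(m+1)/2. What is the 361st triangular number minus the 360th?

Consecutive triangular numbers differ by n: T_{361} − T_{360} = 361.

361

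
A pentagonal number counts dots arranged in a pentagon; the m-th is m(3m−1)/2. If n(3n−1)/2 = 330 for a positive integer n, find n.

15

Set n(3n−1)/2 = 330, giving 3n² − n − 660 = 0.
So n = (1 + 89) / 6 = 90/6 = 15.
Check: 15·(3·15 − 1)/2 = 330. ✓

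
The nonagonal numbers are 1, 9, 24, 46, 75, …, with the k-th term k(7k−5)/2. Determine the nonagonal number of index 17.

969

17·(7·17 − 5)/2 = 17·114/2 = 17·57 = 969.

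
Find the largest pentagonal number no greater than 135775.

Solve n(3n−1)/2 ≤ 135775 for integer n.
n = 301 gives 135751 ≤ 135775, while n = 302 gives 136655 > 135775; so the answer is 135751.

135751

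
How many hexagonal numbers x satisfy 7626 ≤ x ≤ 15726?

27

The n-th hexagonal number is n(2n−1).
Smallest index with value ≥ 7626: n = 62 (giving 7626).
Largest index with value ≤ 15726: n = 88 (giving 15400).
Indices 62 through 88: 27 terms.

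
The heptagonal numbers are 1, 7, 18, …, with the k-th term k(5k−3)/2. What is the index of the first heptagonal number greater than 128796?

Solve n(5n−3)/2 > 128796 for integer n.
The largest n with value ≤ 128796 is 227 (since 128482 ≤ 128796 < 129618), so the first above is n = 228, value 129618.

228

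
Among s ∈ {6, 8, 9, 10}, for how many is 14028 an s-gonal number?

s = 6: P(6, 84) = 14028. ✓
s = 8: P(8, 68) = 13736 and P(8, 69) = 14145; 14028 is not s-gonal.
s = 9: P(9, 63) = 13734 and P(9, 64) = 14176; 14028 is not s-gonal.
s = 10: P(10, 59) = 13747 and P(10, 60) = 14220; 14028 is not s-gonal.
Hits: s ∈ {6} → 1.

1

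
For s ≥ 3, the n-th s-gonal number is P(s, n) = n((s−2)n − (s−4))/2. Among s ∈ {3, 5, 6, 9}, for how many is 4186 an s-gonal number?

2

s = 3: P(3, 91) = 4186. ✓
s = 5: P(5, 52) = 4030 and P(5, 53) = 4187; 4186 is not s-gonal.
s = 6: P(6, 46) = 4186. ✓
s = 9: P(9, 34) = 3961 and P(9, 35) = 4200; 4186 is not s-gonal.
Hits: s ∈ {3, 6} → 2.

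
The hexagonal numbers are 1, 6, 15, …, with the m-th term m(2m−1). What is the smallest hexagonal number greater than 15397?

15400

Solve n(2n−1) > 15397 for integer n.
The largest n with value ≤ 15397 is 87 (since 15051 ≤ 15397 < 15400), so the first above is n = 88, value 15400.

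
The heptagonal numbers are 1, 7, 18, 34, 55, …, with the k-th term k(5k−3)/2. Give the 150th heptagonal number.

56025

150·(5·150 − 3)/2 = 150·747/2 = 56025.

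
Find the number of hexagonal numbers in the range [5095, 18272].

45

The n-th hexagonal number is n(2n−1).
Smallest index with value ≥ 5095: n = 51 (giving 5151).
Largest index with value ≤ 18272: n = 95 (giving 17955).
Indices 51 through 95: 45 terms.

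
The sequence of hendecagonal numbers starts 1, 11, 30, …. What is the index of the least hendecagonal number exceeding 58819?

Solve n(9n−7)/2 > 58819 for integer n.
The largest n with value ≤ 58819 is 114 (since 58083 ≤ 58819 < 59110), so the first above is n = 115, value 59110.

115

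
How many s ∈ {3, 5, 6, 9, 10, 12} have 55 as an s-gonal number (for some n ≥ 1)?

1

s = 3: P(3, 10) = 55. ✓
s = 5: P(5, 6) = 51 and P(5, 7) = 70; 55 is not s-gonal.
s = 6: P(6, 5) = 45 and P(6, 6) = 66; 55 is not s-gonal.
s = 9: P(9, 4) = 46 and P(9, 5) = 75; 55 is not s-gonal.
s = 10: P(10, 4) = 52 and P(10, 5) = 85; 55 is not s-gonal.
s = 12: P(12, 3) = 33 and P(12, 4) = 64; 55 is not s-gonal.
Hits: s ∈ {3} → 1.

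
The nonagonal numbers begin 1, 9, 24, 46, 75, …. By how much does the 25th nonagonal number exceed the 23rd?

331

25·(7·25 − 5)/2 = 2125 and 23·(7·23 − 5)/2 = 1794.
Difference: 2125 − 1794 = 331.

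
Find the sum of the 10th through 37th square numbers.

Σ_{i=10}^{37} i² = 17575 − 285 = 17290.

17290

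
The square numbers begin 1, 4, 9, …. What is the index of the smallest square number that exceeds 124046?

353

Solve n² > 124046 for integer n.
The largest n with value ≤ 124046 is 352 (since 123904 ≤ 124046 < 124609), so the first above is n = 353, value 124609.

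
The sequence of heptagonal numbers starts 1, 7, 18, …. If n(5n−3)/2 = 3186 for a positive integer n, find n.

Set n(5n−3)/2 = 3186, giving 5n² − 3n − 6372 = 0.
The discriminant is 9 + 40·3186 = 127449, and √127449 = 357.
So n = (3 + 357) / 10 = 360/10 = 36.
Check: 36·(5·36 − 3)/2 = 3186. ✓

36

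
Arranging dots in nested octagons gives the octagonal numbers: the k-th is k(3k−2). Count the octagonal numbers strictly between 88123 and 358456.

The n-th octagonal number is n(3n−2).
Smallest index with value > 88123: n = 172 (giving 88408).
Largest index with value < 358456: n = 345 (giving 356385).
Indices 172 through 345: 174 terms.

174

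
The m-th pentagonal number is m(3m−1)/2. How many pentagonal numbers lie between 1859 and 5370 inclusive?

25

The n-th pentagonal number is n(3n−1)/2.
Smallest index with value ≥ 1859: n = 36 (giving 1926).
Largest index with value ≤ 5370: n = 60 (giving 5370).
Indices 36 through 60: 25 terms.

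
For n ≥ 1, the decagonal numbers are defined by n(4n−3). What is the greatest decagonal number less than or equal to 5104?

5076

Solve n(4n−3) ≤ 5104 for integer n.
n = 36 gives 5076 ≤ 5104, while n = 37 gives 5365 > 5104; so the answer is 5076.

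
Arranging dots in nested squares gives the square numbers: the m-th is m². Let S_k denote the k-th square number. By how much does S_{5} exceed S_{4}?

9

n² − (n−1)² = 2n − 1, so 5² − 4² = 2·5 − 1 = 9.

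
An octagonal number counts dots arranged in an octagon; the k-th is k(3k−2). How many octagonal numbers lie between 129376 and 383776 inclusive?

151

The n-th octagonal number is n(3n−2).
Smallest index with value ≥ 129376: n = 208 (giving 129376).
Largest index with value ≤ 383776: n = 358 (giving 383776).
Indices 208 through 358: 151 terms.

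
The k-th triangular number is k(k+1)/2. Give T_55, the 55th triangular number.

1540

The 55th triangular number is n(n+1)/2 with n = 55.
55·56/2 = 3080/2 = 1540.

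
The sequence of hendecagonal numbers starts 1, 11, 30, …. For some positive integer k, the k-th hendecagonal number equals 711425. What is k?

Set n(9n−7)/2 = 711425, giving 9n² − 7n − 1422850 = 0.
The discriminant is 49 + 72·711425 = 51222649, and √51222649 = 7157.
So n = (7 + 7157) / 18 = 7164/18 = 398.
Check: 398·(9·398 − 7)/2 = 711425. ✓

398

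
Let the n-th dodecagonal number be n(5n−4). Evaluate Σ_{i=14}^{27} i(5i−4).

Σ i(5i−4) = 5Σi² − 4Σi over i = 14..27.
Σi = 378 − 91 = 287 and Σi² = 6930 − 819 = 6111.
5·6111 − 4·287 = 29407.

29407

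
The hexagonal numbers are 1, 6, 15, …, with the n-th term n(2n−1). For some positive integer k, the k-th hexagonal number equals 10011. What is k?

Set n(2n−1) = 10011, giving 2n² − n − 10011 = 0.
The discriminant is 1 + 8·10011 = 80089, and √80089 = 283.
So n = (1 + 283) / 4 = 284/4 = 71.

71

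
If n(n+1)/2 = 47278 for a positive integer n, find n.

307

Set n(n+1)/2 = 47278, giving n² + n − 94556 = 0.
The discriminant is 1 + 8·47278 = 378225, and √378225 = 615.
So n = (-1 + 615) / 2 = 614/2 = 307.
Check: 307·308/2 = 47278. ✓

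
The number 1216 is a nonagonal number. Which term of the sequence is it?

19

Set n(7n−5)/2 = 1216, giving 7n² − 5n − 2432 = 0.
The discriminant is 25 + 56·1216 = 68121, and √68121 = 261.
So n = (5 + 261) / 14 = 266/14 = 19.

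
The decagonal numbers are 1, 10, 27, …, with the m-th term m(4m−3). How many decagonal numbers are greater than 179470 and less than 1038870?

297

The n-th decagonal number is n(4n−3).
Smallest index with value > 179470: n = 213 (giving 180837).
Largest index with value < 1038870: n = 509 (giving 1034797).
Indices 213 through 509: 297 terms.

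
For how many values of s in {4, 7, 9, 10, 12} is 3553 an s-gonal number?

s = 4: P(4, 59) = 3481 and P(4, 60) = 3600; 3553 is not s-gonal.
s = 7: P(7, 38) = 3553. ✓
s = 9: P(9, 32) = 3504 and P(9, 33) = 3729; 3553 is not s-gonal.
s = 10: P(10, 30) = 3510 and P(10, 31) = 3751; 3553 is not s-gonal.
s = 12: P(12, 27) = 3537 and P(12, 28) = 3808; 3553 is not s-gonal.
Hits: s ∈ {7} → 1.

1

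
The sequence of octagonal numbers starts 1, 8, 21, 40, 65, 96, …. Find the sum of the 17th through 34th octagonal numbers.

Σ i(3i−2) = 3Σi² − 2Σi over i = 17..34.
Σi = 595 − 136 = 459 and Σi² = 13685 − 1496 = 12189.
3·12189 − 2·459 = 35649.

35649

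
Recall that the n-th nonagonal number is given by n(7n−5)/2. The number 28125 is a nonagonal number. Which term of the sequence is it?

90

Set n(7n−5)/2 = 28125, giving 7n² − 5n − 56250 = 0.
The discriminant is 25 + 56·28125 = 1575025, and √1575025 = 1255.
So n = (5 + 1255) / 14 = 1260/14 = 90.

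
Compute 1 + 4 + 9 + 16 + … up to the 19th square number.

Σ_{i=1}^{19} i² = 19·20·39/6 = 2470.

2470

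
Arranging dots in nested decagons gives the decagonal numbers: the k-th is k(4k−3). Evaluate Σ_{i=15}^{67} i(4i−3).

399461

Σ i(4i−3) = 4Σi² − 3Σi over i = 15..67.
Σi = 2278 − 105 = 2173 and Σi² = 102510 − 1015 = 101495.
4·101495 − 3·2173 = 399461.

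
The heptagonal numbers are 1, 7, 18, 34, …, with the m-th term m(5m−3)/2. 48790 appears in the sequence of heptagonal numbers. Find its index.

Set n(5n−3)/2 = 48790, giving 5n² − 3n − 97580 = 0.
The discriminant is 9 + 40·48790 = 1951609, and √1951609 = 1397.
So n = (3 + 1397) / 10 = 1400/10 = 140.

140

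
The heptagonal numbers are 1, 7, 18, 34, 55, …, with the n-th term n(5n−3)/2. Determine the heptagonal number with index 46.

5221

The 46th heptagonal number is n(5n−3)/2 with n = 46.
46·(5·46 − 3)/2 = 46·227/2 = 5221.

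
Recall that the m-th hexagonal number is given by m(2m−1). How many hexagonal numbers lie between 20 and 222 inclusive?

7

The n-th hexagonal number is n(2n−1).
Smallest index with value ≥ 20: n = 4 (giving 28).
Largest index with value ≤ 222: n = 10 (giving 190).
Indices 4 through 10: 7 terms.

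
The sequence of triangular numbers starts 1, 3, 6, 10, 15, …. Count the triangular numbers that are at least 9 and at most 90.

9

The n-th triangular number is n(n+1)/2.
Smallest index with value ≥ 9: n = 4 (giving 10).
Largest index with value ≤ 90: n = 12 (giving 78).
Indices 4 through 12: 9 terms.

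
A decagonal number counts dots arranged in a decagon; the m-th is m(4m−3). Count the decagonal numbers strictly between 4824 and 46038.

The n-th decagonal number is n(4n−3).
Smallest index with value > 4824: n = 36 (giving 5076).
Largest index with value < 46038: n = 107 (giving 45475).
Indices 36 through 107: 72 terms.

72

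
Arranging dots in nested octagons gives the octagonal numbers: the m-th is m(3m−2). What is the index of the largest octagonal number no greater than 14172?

69

Solve n(3n−2) ≤ 14172 for integer n.
n = 69 gives 14145 ≤ 14172, while n = 70 gives 14560 > 14172; so the answer is index 69.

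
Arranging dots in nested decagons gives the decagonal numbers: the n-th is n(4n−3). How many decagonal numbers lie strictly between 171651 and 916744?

The n-th decagonal number is n(4n−3).
Smallest index with value > 171651: n = 208 (giving 172432).
Largest index with value < 916744: n = 479 (giving 916327).
Indices 208 through 479: 272 terms.

272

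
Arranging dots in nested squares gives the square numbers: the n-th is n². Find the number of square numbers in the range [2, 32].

4

The n-th square number is n².
Smallest index with value ≥ 2: n = 2 (giving 4).
Largest index with value ≤ 32: n = 5 (giving 25).
Indices 2 through 5: 4 terms.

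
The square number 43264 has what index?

We need n² = 43264, so n = √43264 = 208.
Check: 208² = 43264. ✓

208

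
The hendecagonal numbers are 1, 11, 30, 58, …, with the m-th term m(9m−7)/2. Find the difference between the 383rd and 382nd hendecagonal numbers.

3439

Consecutive hendecagonal numbers differ by 9n − 8: here 9·383 − 8 = 3439.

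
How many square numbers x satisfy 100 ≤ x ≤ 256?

The n-th square number is n².
Smallest index with value ≥ 100: n = 10 (giving 100).
Largest index with value ≤ 256: n = 16 (giving 256).
Indices 10 through 16: 7 terms.

7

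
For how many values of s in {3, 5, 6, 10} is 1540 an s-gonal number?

3

s = 3: P(3, 55) = 1540. ✓
s = 5: P(5, 32) = 1520 and P(5, 33) = 1617; 1540 is not s-gonal.
s = 6: P(6, 28) = 1540. ✓
s = 10: P(10, 20) = 1540. ✓
Hits: s ∈ {3, 6, 10} → 3.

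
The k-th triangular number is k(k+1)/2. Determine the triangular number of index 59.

The 59th triangular number is n(n+1)/2 with n = 59.
59·60/2 = 3540/2 = 1770.

1770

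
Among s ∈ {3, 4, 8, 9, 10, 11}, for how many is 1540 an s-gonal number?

2

s = 3: P(3, 55) = 1540. ✓
s = 4: P(4, 39) = 1521 and P(4, 40) = 1600; 1540 is not s-gonal.
s = 8: P(8, 22) = 1408 and P(8, 23) = 1541; 1540 is not s-gonal.
s = 9: P(9, 21) = 1491 and P(9, 22) = 1639; 1540 is not s-gonal.
s = 10: P(10, 20) = 1540. ✓
s = 11: P(11, 18) = 1395 and P(11, 19) = 1558; 1540 is not s-gonal.
Hits: s ∈ {3, 10} → 2.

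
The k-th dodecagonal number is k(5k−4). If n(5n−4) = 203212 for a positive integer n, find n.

202

Set n(5n−4) = 203212, giving 5n² − 4n − 203212 = 0.
So n = (4 + 2016) / 10 = 2020/10 = 202.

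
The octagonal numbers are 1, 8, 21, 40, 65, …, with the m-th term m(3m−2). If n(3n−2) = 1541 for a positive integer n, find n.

23

Set n(3n−2) = 1541, giving 3n² − 2n − 1541 = 0.
The discriminant is 4 + 12·1541 = 18496, and √18496 = 136.
So n = (2 + 136) / 6 = 138/6 = 23.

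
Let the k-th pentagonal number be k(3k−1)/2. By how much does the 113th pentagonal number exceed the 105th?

113·(3·113 − 1)/2 = 19097 and 105·(3·105 − 1)/2 = 16485.
Difference: 19097 − 16485 = 2612.

2612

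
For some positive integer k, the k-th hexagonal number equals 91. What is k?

Set n(2n−1) = 91, giving 2n² − n − 91 = 0.
The discriminant is 1 + 8·91 = 729, and √729 = 27.
So n = (1 + 27) / 4 = 28/4 = 7.
Check: 7·(2·7 − 1) = 91. ✓

7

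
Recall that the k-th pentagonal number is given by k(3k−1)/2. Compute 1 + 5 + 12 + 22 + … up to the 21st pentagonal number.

4851

Σ i(3i−1)/2 = (3Σi² − Σi) / 2 over i = 1..21.
Σi = 231 and Σi² = 3311.
(3·3311 − 1·231) / 2 = 9702/2 = 4851.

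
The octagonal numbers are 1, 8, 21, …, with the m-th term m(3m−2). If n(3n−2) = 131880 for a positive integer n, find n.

Set n(3n−2) = 131880, giving 3n² − 2n − 131880 = 0.
So n = (2 + 1258) / 6 = 1260/6 = 210.
Check: 210·(3·210 − 2) = 131880. ✓

210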